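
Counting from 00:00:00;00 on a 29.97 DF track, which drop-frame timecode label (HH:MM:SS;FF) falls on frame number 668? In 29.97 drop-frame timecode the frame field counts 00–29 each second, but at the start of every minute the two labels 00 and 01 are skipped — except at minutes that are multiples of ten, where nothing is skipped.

00:00:22;08

Ten DF minutes hold 17982 frames, so frame 668 lies in block 0 (frames 0–17981) with 668 frames into that block.
The block's first minute is 1800 frames and the rest 1798 each; 668 frames reaches minute 0, so 0 × 18 + 0 × 2 = 0 labels have been skipped so far.
Adding those back, label number 668 + 0 = 668 at 30 labels/s is 22 s + 8 f = 0 h 0 min 22 s frame 8, i.e. 00:00:22;08.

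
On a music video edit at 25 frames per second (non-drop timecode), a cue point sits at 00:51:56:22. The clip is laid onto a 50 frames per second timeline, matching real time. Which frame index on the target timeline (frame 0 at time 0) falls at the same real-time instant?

frame 155844

Source frame index: (0×3600 + 51×60 + 56) × 25 + 22 = 77922.
Real time: 77922 / (25) = 77922/25 s.
Target frame: (77922/25) × (50) = 155844.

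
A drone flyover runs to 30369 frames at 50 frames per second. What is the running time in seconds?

Running time = 30369 / (50) = 607.38 s.

607.38 seconds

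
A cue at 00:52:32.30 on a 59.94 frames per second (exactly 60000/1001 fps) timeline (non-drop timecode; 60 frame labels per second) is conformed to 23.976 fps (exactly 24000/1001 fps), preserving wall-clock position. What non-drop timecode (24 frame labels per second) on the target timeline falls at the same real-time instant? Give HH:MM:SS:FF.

00:52:32:12

Source frame index: (0×3600 + 52×60 + 32) × 60 + 30 = 189150.
Real time: 189150 / (60000/1001) = 1262261/400 s.
Target frame: (1262261/400) × (24000/1001) = 75660.
At 24 labels/s: frame 75660 → 00:52:32:12.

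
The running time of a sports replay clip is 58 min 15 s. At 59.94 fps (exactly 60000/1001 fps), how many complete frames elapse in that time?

58 min 15 s = 3495 s.
Frames = 3495 × 60000/1001 = 209700000/1001 ≈ 209490.5095.
Complete frames: 209490.

209490 frames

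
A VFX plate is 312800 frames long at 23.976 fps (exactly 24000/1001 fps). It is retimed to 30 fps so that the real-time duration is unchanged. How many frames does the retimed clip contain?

Target frames = source frames × (target rate / source rate) = 312800 × (30)/(24000/1001) = 312800 × 1001/800 = 391391.

391391 frames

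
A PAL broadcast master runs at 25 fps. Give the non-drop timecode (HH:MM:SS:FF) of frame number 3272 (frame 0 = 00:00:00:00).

3272 ÷ 25 = 130 full seconds, remainder 22 frames.
130 s = 0 h 2 min 10 s.
Timecode: 00:02:10:22.

00:02:10:22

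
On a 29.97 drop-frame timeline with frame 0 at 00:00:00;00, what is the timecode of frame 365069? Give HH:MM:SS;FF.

Each 10-minute DF block holds 10 × 60 × 30 − 9 × 2 = 17982 frames. 365069 ÷ 17982 → 20 full blocks, remainder 5429.
Within the partial block the first minute is 1800 frames and each further minute 1798, so 3 further minute boundaries passed. Total skipped labels = 18 × 20 + 2 × 3 = 366.
Non-drop label index = 365069 + 366 = 365435; at 30 labels/s that is 03:23:01:05, i.e. DF 03:23:01;05.

03:23:01;05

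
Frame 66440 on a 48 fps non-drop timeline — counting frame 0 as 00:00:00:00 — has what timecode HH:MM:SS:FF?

00:23:04:08

66440 ÷ 48 = 1384 full seconds, remainder 8 frames.
1384 s = 0 h 23 min 4 s.
Timecode: 00:23:04:08.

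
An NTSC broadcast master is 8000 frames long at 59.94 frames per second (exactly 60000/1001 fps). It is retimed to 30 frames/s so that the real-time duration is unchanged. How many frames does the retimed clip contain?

Target frames = source frames × (target rate / source rate) = 8000 × (30)/(60000/1001) = 8000 × 1001/2000 = 4004.

4004 frames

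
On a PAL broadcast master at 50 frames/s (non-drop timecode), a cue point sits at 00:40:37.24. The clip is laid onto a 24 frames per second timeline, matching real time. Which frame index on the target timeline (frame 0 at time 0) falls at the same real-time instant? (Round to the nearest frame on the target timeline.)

frame 58500

Source frame index: (0×3600 + 40×60 + 37) × 50 + 24 = 121874.
Real time: 121874 / (50) = 60937/25 s.
Target frame: (60937/25) × (24) = 1462488/25 ≈ 58499.520 → 58500.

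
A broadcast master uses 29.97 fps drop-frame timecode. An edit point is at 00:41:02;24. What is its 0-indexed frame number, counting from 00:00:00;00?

Complete 10-minute blocks: 4, each 17982 frames → 71928.
Remaining 1 whole minute in the current block: 1800 + 0 × 1798 = 1800 frames.
Within the current minute: 2 × 30 + 24 − 2 = 82 (labels ;00/;01 skipped at this minute). Total = 71928 + 1800 + 82 = 73810.

73810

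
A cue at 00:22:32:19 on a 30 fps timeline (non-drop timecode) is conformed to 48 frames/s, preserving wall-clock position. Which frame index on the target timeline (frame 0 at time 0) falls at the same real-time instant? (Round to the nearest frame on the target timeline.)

Source frame index: (0×3600 + 22×60 + 32) × 30 + 19 = 40579.
Real time: 40579 / (30) = 40579/30 s.
Target frame: (40579/30) × (48) = 324632/5 ≈ 64926.400 → 64926.

frame 64926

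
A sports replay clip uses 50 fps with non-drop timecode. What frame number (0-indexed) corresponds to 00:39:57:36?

frame 119886

Total seconds to the label: (0 × 3600 + 39 × 60 + 57) = 2397.
Frame index = 2397 × 50 + 36 = 119886.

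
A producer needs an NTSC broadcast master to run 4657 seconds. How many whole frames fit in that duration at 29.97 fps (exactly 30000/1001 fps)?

Frames = 4657 × 30000/1001 = 139710000/1001 ≈ 139570.4296.
Complete frames: 139570.

139570 frames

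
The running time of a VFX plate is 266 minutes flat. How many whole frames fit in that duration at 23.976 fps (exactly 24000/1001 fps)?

382657 frames

266 min = 15960 s.
Frames = 15960 × 24000/1001 = 54720000/143 ≈ 382657.3427.
Complete frames: 382657.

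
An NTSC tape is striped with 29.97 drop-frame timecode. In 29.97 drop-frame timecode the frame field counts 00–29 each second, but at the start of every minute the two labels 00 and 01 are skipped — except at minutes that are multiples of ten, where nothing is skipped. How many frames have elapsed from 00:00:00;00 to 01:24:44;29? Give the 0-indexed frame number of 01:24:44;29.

152397

Complete 10-minute blocks: 8, each 17982 frames → 143856.
Remaining 4 whole minutes in the current block: 1800 + 3 × 1798 = 7194 frames.
Within the current minute: 44 × 30 + 29 − 2 = 1347 (labels ;00/;01 skipped at this minute). Total = 143856 + 7194 + 1347 = 152397.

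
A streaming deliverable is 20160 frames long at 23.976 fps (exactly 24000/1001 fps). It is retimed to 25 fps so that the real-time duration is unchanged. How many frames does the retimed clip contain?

21021 frames

Target frames = source frames × (target rate / source rate) = 20160 × (25)/(24000/1001) = 20160 × 1001/960 = 21021.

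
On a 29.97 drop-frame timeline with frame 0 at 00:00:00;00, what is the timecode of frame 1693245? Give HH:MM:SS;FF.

Ten DF minutes hold 17982 frames, so frame 1693245 lies in block 94 (frames 1690308–1708289) with 2937 frames into that block.
The block's first minute is 1800 frames and the rest 1798 each; 2937 frames reaches minute 1, so 94 × 18 + 1 × 2 = 1694 labels have been skipped so far.
Adding those back, label number 1693245 + 1694 = 1694939 at 30 labels/s is 56497 s + 29 f = 15 h 41 min 37 s frame 29, i.e. 15:41:37;29.

15:41:37;29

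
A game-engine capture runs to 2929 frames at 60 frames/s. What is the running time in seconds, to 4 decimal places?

Running time = 2929 × 1/60 = 2929/60 s ≈ 48.8167 s.

48.8167 seconds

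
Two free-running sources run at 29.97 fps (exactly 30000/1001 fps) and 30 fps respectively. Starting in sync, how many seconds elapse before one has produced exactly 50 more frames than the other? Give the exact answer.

The gap grows by |30 − 30000/1001| = 30/1001 frames per second.
Time for a 50-frame gap: 50 ÷ (30/1001) = 5005/3 s.

5005/3 seconds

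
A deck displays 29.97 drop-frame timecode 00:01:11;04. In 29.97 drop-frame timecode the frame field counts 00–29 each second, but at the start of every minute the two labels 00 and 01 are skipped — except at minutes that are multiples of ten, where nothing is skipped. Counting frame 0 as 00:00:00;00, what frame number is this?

2132

Complete 10-minute blocks: 0, each 17982 frames → 0.
Remaining 1 whole minute in the current block: 1800 + 0 × 1798 = 1800 frames.
Within the current minute: 11 × 30 + 4 − 2 = 332 (labels ;00/;01 skipped at this minute). Total = 0 + 1800 + 332 = 2132.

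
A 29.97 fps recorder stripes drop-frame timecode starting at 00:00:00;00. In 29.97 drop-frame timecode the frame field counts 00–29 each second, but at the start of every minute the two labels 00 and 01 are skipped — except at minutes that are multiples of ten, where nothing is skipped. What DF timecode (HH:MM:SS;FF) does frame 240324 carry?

02:13:38;24

Ten DF minutes hold 17982 frames, so frame 240324 lies in block 13 (frames 233766–251747) with 6558 frames into that block.
The block's first minute is 1800 frames and the rest 1798 each; 6558 frames reaches minute 3, so 13 × 18 + 3 × 2 = 240 labels have been skipped so far.
Adding those back, label number 240324 + 240 = 240564 at 30 labels/s is 8018 s + 24 f = 2 h 13 min 38 s frame 24, i.e. 02:13:38;24.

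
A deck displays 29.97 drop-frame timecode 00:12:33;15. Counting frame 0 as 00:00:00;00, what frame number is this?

22583

As if non-drop at 30 labels/s: (0 × 3600 + 12 × 60 + 33) × 30 + 15 = 22605.
Minute boundaries passed: 12; those not divisible by 10: 12 − 1 = 11; dropped labels = 2 × 11 = 22.
Actual frame index = 22605 − 22 = 22583.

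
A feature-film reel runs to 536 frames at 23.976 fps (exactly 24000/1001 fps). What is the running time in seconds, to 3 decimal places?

Running time = 536 × 1001/24000 = 67067/3000 s ≈ 22.356 s.

22.356 seconds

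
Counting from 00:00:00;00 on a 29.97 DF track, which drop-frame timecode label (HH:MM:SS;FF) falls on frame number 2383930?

Each 10-minute DF block holds 10 × 60 × 30 − 9 × 2 = 17982 frames. 2383930 ÷ 17982 → 132 full blocks, remainder 10306.
Within the partial block the first minute is 1800 frames and each further minute 1798, so 5 further minute boundaries passed. Total skipped labels = 18 × 132 + 2 × 5 = 2386.
Non-drop label index = 2383930 + 2386 = 2386316; at 30 labels/s that is 22:05:43:26, i.e. DF 22:05:43;26.

22:05:43;26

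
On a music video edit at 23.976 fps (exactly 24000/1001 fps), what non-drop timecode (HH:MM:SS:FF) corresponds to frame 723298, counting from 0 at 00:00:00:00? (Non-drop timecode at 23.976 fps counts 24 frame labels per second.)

723298 ÷ 24 = 30137 full seconds, remainder 10 frames.
30137 s = 8 h 22 min 17 s.
Timecode: 08:22:17:10.

08:22:17:10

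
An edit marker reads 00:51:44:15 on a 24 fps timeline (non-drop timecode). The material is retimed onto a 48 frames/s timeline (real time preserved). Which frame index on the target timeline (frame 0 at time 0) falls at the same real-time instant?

Source frame index: (0×3600 + 51×60 + 44) × 24 + 15 = 74511.
Real time: 74511 / (24) = 24837/8 s.
Target frame: (24837/8) × (48) = 149022.

frame 149022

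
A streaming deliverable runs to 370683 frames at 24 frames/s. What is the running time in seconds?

15445.125 seconds

Running time = 370683 / (24) = 15445.125 s.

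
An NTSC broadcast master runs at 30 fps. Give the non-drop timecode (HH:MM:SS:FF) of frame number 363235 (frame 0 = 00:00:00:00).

03:21:47:25

363235 ÷ 30 = 12107 full seconds, remainder 25 frames.
12107 s = 3 h 21 min 47 s.
Timecode: 03:21:47:25.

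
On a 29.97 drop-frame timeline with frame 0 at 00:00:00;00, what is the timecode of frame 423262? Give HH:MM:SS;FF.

Ten DF minutes hold 17982 frames, so frame 423262 lies in block 23 (frames 413586–431567) with 9676 frames into that block.
The block's first minute is 1800 frames and the rest 1798 each; 9676 frames reaches minute 5, so 23 × 18 + 5 × 2 = 424 labels have been skipped so far.
Adding those back, label number 423262 + 424 = 423686 at 30 labels/s is 14122 s + 26 f = 3 h 55 min 22 s frame 26, i.e. 03:55:22;26.

03:55:22;26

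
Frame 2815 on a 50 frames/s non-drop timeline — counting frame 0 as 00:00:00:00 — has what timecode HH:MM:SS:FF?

00:00:56:15

2815 ÷ 50 = 56 full seconds, remainder 15 frames.
56 s = 0 h 0 min 56 s.
Timecode: 00:00:56:15.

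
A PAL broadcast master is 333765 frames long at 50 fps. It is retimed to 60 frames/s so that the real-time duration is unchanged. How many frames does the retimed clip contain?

400518 frames

Target frames = source frames × (target rate / source rate) = 333765 × (60)/(50) = 333765 × 6/5 = 400518.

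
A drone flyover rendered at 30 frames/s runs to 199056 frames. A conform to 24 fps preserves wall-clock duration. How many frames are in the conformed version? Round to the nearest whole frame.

159245 frames

Frames at target rate = 199056 × (24) / (30) = 796224/5 ≈ 159244.800.
Nearest whole frame: 159245.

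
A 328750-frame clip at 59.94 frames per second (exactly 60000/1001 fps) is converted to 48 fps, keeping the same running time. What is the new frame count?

263263 frames

Target frames = source frames × (target rate / source rate) = 328750 × (48)/(60000/1001) = 328750 × 1001/1250 = 263263.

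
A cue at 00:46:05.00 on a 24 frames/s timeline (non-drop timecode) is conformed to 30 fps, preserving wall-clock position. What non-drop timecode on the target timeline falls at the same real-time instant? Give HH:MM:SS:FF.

Source frame index: (0×3600 + 46×60 + 5) × 24 + 0 = 66360.
Real time: 66360 / (24) = 2765 s.
Target frame: (2765) × (30) = 82950.
At 30 labels/s: frame 82950 → 00:46:05:00.

00:46:05:00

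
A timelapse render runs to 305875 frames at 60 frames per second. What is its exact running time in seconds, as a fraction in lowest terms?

Running time = 305875 ÷ (60) = 305875 × 1/60 = 61175/12 s.

61175/12 seconds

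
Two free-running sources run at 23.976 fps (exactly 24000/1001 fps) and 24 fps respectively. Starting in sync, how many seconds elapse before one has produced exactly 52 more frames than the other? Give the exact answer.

The gap grows by |24 − 24000/1001| = 24/1001 frames per second.
Time for a 52-frame gap: 52 ÷ (24/1001) = 13013/6 s.

13013/6 seconds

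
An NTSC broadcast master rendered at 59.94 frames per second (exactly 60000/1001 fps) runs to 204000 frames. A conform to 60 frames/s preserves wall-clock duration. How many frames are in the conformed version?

204204 frames

Target frames = source frames × (target rate / source rate) = 204000 × (60)/(60000/1001) = 204000 × 1001/1000 = 204204.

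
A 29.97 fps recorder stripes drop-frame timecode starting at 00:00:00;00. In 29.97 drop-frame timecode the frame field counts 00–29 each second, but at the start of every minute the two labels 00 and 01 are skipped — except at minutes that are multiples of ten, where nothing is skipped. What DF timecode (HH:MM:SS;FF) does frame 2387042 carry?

22:07:27;22

Ten DF minutes hold 17982 frames, so frame 2387042 lies in block 132 (frames 2373624–2391605) with 13418 frames into that block.
The block's first minute is 1800 frames and the rest 1798 each; 13418 frames reaches minute 7, so 132 × 18 + 7 × 2 = 2390 labels have been skipped so far.
Adding those back, label number 2387042 + 2390 = 2389432 at 30 labels/s is 79647 s + 22 f = 22 h 7 min 27 s frame 22, i.e. 22:07:27;22.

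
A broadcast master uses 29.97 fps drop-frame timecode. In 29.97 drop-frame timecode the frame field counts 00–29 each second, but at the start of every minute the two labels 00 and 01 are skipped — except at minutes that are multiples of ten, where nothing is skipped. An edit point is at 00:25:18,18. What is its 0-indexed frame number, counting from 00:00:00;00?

Complete 10-minute blocks: 2, each 17982 frames → 35964.
Remaining 5 whole minutes in the current block: 1800 + 4 × 1798 = 8992 frames.
Within the current minute: 18 × 30 + 18 − 2 = 556 (labels ;00/;01 skipped at this minute). Total = 35964 + 8992 + 556 = 45512.

45512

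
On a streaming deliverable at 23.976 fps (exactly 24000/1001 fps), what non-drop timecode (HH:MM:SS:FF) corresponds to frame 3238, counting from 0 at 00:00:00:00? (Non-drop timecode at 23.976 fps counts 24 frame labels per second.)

3238 ÷ 24 = 134 full seconds, remainder 22 frames.
134 s = 0 h 2 min 14 s.
Timecode: 00:02:14:22.

00:02:14:22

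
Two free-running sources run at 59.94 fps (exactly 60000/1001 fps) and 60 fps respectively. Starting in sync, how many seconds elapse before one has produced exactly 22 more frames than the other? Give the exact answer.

The gap grows by |60 − 60000/1001| = 60/1001 frames per second.
Time for a 22-frame gap: 22 ÷ (60/1001) = 11011/30 s.

11011/30 seconds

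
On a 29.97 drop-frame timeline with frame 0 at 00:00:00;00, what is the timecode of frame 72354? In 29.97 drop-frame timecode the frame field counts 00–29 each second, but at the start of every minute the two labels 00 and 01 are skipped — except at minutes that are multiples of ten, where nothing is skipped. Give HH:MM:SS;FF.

00:40:14;06

Ten DF minutes hold 17982 frames, so frame 72354 lies in block 4 (frames 71928–89909) with 426 frames into that block.
The block's first minute is 1800 frames and the rest 1798 each; 426 frames reaches minute 0, so 4 × 18 + 0 × 2 = 72 labels have been skipped so far.
Adding those back, label number 72354 + 72 = 72426 at 30 labels/s is 2414 s + 6 f = 0 h 40 min 14 s frame 6, i.e. 00:40:14;06.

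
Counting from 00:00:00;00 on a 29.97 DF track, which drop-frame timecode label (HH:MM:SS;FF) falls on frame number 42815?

00:23:48;17

Ten DF minutes hold 17982 frames, so frame 42815 lies in block 2 (frames 35964–53945) with 6851 frames into that block.
The block's first minute is 1800 frames and the rest 1798 each; 6851 frames reaches minute 3, so 2 × 18 + 3 × 2 = 42 labels have been skipped so far.
Adding those back, label number 42815 + 42 = 42857 at 30 labels/s is 1428 s + 17 f = 0 h 23 min 48 s frame 17, i.e. 00:23:48;17.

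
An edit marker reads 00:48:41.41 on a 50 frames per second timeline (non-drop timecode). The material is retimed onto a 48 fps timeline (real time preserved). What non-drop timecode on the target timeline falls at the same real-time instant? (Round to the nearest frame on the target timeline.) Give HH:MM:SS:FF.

00:48:41:39

Source frame index: (0×3600 + 48×60 + 41) × 50 + 41 = 146091.
Real time: 146091 / (50) = 146091/50 s.
Target frame: (146091/50) × (48) = 3506184/25 ≈ 140247.360 → 140247.
At 48 labels/s: frame 140247 → 00:48:41:39.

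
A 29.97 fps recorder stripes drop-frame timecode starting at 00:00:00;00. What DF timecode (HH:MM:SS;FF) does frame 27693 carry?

00:15:24;01

Each 10-minute DF block holds 10 × 60 × 30 − 9 × 2 = 17982 frames. 27693 ÷ 17982 → 1 full block, remainder 9711.
Within the partial block the first minute is 1800 frames and each further minute 1798, so 5 further minute boundaries passed. Total skipped labels = 18 × 1 + 2 × 5 = 28.
Non-drop label index = 27693 + 28 = 27721; at 30 labels/s that is 00:15:24:01, i.e. DF 00:15:24;01.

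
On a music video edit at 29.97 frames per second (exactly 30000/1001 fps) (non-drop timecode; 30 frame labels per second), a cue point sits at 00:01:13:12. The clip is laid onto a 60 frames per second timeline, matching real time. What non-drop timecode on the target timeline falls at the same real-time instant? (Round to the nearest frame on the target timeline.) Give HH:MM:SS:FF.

Source frame index: (0×3600 + 1×60 + 13) × 30 + 12 = 2202.
Real time: 2202 / (30000/1001) = 367367/5000 s.
Target frame: (367367/5000) × (60) = 1102101/250 ≈ 4408.404 → 4408.
At 60 labels/s: frame 4408 → 00:01:13:28.

00:01:13:28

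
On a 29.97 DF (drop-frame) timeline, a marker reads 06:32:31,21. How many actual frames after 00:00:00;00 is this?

705845

As if non-drop at 30 labels/s: (6 × 3600 + 32 × 60 + 31) × 30 + 21 = 706551.
Minute boundaries passed: 392; those not divisible by 10: 392 − 39 = 353; dropped labels = 2 × 353 = 706.
Actual frame index = 706551 − 706 = 705845.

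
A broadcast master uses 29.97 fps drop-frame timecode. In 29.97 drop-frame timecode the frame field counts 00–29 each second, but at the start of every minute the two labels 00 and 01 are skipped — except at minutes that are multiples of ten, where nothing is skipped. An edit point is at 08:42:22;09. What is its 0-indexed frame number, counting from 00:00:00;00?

939329

As if non-drop at 30 labels/s: (8 × 3600 + 42 × 60 + 22) × 30 + 9 = 940269.
Minute boundaries passed: 522; those not divisible by 10: 522 − 52 = 470; dropped labels = 2 × 470 = 940.
Actual frame index = 940269 − 940 = 939329.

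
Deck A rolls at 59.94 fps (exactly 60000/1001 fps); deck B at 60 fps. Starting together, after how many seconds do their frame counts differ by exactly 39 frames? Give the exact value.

The gap grows by |60 − 60000/1001| = 60/1001 frames per second.
Time for a 39-frame gap: 39 ÷ (60/1001) = 650.65 s.

650.65 seconds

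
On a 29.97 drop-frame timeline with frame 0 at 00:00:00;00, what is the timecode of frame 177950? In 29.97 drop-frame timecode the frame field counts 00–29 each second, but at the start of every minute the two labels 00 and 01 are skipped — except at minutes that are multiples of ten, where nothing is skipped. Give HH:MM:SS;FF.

Ten DF minutes hold 17982 frames, so frame 177950 lies in block 9 (frames 161838–179819) with 16112 frames into that block.
The block's first minute is 1800 frames and the rest 1798 each; 16112 frames reaches minute 8, so 9 × 18 + 8 × 2 = 178 labels have been skipped so far.
Adding those back, label number 177950 + 178 = 178128 at 30 labels/s is 5937 s + 18 f = 1 h 38 min 57 s frame 18, i.e. 01:38:57;18.

01:38:57;18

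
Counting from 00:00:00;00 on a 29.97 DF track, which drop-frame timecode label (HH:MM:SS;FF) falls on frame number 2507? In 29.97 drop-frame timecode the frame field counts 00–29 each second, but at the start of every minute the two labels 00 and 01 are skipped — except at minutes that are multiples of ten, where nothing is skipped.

00:01:23;19

Each 10-minute DF block holds 10 × 60 × 30 − 9 × 2 = 17982 frames. 2507 ÷ 17982 → 0 full blocks, remainder 2507.
Within the partial block the first minute is 1800 frames and each further minute 1798, so 1 further minute boundary passed. Total skipped labels = 18 × 0 + 2 × 1 = 2.
Non-drop label index = 2507 + 2 = 2509; at 30 labels/s that is 00:01:23:19, i.e. DF 00:01:23;19.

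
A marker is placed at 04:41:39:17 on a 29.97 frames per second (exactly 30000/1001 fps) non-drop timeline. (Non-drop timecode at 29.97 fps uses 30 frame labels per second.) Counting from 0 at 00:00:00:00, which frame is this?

506987

Total seconds to the label: (4 × 3600 + 41 × 60 + 39) = 16899.
Frame index = 16899 × 30 + 17 = 506987.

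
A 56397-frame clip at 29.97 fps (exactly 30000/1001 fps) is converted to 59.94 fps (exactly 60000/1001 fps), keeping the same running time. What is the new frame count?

112794 frames

Target frames = source frames × (target rate / source rate) = 56397 × (60000/1001)/(30000/1001) = 56397 × 2 = 112794.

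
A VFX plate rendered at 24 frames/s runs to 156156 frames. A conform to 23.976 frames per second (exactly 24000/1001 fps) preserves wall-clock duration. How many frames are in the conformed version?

Target frames = source frames × (target rate / source rate) = 156156 × (24000/1001)/(24) = 156156 × 1000/1001 = 156000.

156000 frames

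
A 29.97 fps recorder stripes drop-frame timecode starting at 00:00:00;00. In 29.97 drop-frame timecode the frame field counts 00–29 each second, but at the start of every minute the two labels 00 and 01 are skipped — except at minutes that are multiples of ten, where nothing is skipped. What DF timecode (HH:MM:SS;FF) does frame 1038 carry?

00:00:34;18

Ten DF minutes hold 17982 frames, so frame 1038 lies in block 0 (frames 0–17981) with 1038 frames into that block.
The block's first minute is 1800 frames and the rest 1798 each; 1038 frames reaches minute 0, so 0 × 18 + 0 × 2 = 0 labels have been skipped so far.
Adding those back, label number 1038 + 0 = 1038 at 30 labels/s is 34 s + 18 f = 0 h 0 min 34 s frame 18, i.e. 00:00:34;18.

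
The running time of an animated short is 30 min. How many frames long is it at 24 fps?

30 min = 1800 s.
Frames = 1800 × 24 = 43200.

43200 frames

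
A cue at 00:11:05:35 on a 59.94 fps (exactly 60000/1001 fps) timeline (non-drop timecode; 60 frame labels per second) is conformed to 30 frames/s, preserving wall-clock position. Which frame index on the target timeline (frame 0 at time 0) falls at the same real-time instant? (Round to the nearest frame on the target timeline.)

Source frame index: (0×3600 + 11×60 + 5) × 60 + 35 = 39935.
Real time: 39935 / (60000/1001) = 7994987/12000 s.
Target frame: (7994987/12000) × (30) = 7994987/400 ≈ 19987.467 → 19987.

frame 19987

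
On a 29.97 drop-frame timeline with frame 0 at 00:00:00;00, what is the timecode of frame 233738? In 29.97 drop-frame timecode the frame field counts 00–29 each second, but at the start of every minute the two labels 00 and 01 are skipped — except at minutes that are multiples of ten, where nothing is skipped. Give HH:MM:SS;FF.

02:09:59;02

Ten DF minutes hold 17982 frames, so frame 233738 lies in block 12 (frames 215784–233765) with 17954 frames into that block.
The block's first minute is 1800 frames and the rest 1798 each; 17954 frames reaches minute 9, so 12 × 18 + 9 × 2 = 234 labels have been skipped so far.
Adding those back, label number 233738 + 234 = 233972 at 30 labels/s is 7799 s + 2 f = 2 h 9 min 59 s frame 2, i.e. 02:09:59;02.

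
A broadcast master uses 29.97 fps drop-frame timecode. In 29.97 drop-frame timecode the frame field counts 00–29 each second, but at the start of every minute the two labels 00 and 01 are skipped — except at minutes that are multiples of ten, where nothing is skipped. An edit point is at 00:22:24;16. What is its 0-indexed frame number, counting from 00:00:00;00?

Complete 10-minute blocks: 2, each 17982 frames → 35964.
Remaining 2 whole minutes in the current block: 1800 + 1 × 1798 = 3598 frames.
Within the current minute: 24 × 30 + 16 − 2 = 734 (labels ;00/;01 skipped at this minute). Total = 35964 + 3598 + 734 = 40296.

40296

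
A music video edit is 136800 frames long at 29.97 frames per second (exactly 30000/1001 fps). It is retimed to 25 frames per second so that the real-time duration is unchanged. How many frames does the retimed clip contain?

114114 frames

Target frames = source frames × (target rate / source rate) = 136800 × (25)/(30000/1001) = 136800 × 1001/1200 = 114114.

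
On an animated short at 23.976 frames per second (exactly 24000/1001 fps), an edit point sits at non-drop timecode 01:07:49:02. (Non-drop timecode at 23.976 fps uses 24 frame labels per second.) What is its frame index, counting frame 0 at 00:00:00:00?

frame 97658

Total seconds to the label: (1 × 3600 + 7 × 60 + 49) = 4069.
Frame index = 4069 × 24 + 2 = 97658.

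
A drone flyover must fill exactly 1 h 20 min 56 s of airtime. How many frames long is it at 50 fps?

1 h 20 min 56 s = 4856 s.
Frames = 4856 × 50 = 242800.

242800 frames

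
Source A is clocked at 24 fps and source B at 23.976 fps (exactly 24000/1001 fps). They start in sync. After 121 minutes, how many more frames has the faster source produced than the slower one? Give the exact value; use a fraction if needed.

121 min = 7260 s.
A emits 24 × 7260 = 174240 frames; B emits 24000/1001 × 7260 = 15840000/91.
Difference = 15840/91 frames (≈ 174.0659); B is behind A.

15840/91 frames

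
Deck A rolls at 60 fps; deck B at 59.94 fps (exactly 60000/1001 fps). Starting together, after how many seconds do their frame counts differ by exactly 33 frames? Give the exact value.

The gap grows by |60000/1001 − 60| = 60/1001 frames per second.
Time for a 33-frame gap: 33 ÷ (60/1001) = 550.55 s.

550.55 seconds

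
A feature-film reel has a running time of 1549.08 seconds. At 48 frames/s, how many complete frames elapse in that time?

Frames = 1549.08 × 48 = 1858896/25 ≈ 74355.8400.
Complete frames: 74355.

74355 frames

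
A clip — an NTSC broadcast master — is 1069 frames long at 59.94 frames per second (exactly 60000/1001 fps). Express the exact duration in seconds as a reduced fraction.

Running time = 1069 ÷ (60000/1001) = 1069 × 1001/60000 = 1070069/60000 s.

1070069/60000 seconds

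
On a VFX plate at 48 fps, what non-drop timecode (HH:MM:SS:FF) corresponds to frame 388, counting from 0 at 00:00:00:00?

00:00:08:04

388 ÷ 48 = 8 full seconds, remainder 4 frames.
8 s = 0 h 0 min 8 s.
Timecode: 00:00:08:04.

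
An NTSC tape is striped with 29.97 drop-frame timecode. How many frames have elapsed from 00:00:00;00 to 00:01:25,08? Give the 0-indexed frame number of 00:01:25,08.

2556

As if non-drop at 30 labels/s: (0 × 3600 + 1 × 60 + 25) × 30 + 8 = 2558.
Minute boundaries passed: 1; those not divisible by 10: 1 − 0 = 1; dropped labels = 2 × 1 = 2.
Actual frame index = 2558 − 2 = 2556.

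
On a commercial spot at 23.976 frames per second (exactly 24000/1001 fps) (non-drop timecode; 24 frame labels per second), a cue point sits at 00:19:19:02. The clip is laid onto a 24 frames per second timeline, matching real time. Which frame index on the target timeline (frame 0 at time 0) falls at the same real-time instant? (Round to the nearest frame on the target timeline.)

Source frame index: (0×3600 + 19×60 + 19) × 24 + 2 = 27818.
Real time: 27818 / (24000/1001) = 13922909/12000 s.
Target frame: (13922909/12000) × (24) = 13922909/500 ≈ 27845.818 → 27846.

frame 27846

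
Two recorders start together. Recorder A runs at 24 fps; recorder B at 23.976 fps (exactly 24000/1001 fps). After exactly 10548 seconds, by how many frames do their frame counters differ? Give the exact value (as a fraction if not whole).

253152/1001 frames

A emits 24 × 10548 = 253152 frames; B emits 24000/1001 × 10548 = 253152000/1001.
Difference = 253152/1001 frames (≈ 252.8991); B is behind A.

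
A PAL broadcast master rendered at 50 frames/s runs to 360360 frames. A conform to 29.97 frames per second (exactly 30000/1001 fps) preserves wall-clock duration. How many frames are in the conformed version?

Target frames = source frames × (target rate / source rate) = 360360 × (30000/1001)/(50) = 360360 × 600/1001 = 216000.

216000 frames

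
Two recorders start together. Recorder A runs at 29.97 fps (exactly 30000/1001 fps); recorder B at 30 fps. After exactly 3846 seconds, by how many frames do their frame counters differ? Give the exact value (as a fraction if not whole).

115380/1001 frames

A emits 30000/1001 × 3846 = 115380000/1001 frames; B emits 30 × 3846 = 115380.
Difference = 115380/1001 frames (≈ 115.2647); B is ahead of A.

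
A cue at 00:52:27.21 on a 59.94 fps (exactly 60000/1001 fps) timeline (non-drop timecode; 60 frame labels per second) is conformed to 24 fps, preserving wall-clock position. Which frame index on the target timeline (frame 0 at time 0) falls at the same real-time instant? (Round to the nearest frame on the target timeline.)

frame 75612

Source frame index: (0×3600 + 52×60 + 27) × 60 + 21 = 188841.
Real time: 188841 / (60000/1001) = 63009947/20000 s.
Target frame: (63009947/20000) × (24) = 189029841/2500 ≈ 75611.936 → 75612.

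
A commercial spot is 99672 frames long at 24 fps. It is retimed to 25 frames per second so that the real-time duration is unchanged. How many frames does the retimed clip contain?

103825 frames

Target frames = source frames × (target rate / source rate) = 99672 × (25)/(24) = 99672 × 25/24 = 103825.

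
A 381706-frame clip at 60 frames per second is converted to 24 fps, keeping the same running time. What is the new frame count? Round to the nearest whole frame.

152682 frames

Frames at target rate = 381706 × (24) / (60) = 763412/5 ≈ 152682.400.
Nearest whole frame: 152682.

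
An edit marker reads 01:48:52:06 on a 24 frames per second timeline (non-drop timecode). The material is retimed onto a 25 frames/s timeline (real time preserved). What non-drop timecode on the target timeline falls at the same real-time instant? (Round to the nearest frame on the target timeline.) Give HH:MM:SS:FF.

01:48:52:06

Source frame index: (1×3600 + 48×60 + 52) × 24 + 6 = 156774.
Real time: 156774 / (24) = 26129/4 s.
Target frame: (26129/4) × (25) = 653225/4 ≈ 163306.250 → 163306.
At 25 labels/s: frame 163306 → 01:48:52:06.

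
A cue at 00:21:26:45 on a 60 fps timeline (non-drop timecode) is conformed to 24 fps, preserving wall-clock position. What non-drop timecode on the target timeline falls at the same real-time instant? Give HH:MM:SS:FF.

00:21:26:18

Source frame index: (0×3600 + 21×60 + 26) × 60 + 45 = 77205.
Real time: 77205 / (60) = 5147/4 s.
Target frame: (5147/4) × (24) = 30882.
At 24 labels/s: frame 30882 → 00:21:26:18.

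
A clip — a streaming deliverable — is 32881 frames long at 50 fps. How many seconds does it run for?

Running time = 32881 / (50) = 657.62 s.

657.62 seconds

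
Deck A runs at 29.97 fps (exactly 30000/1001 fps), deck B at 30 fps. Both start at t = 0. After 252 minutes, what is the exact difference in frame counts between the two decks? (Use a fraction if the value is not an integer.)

252 min = 15120 s.
A emits 30000/1001 × 15120 = 64800000/143 frames; B emits 30 × 15120 = 453600.
Difference = 64800/143 frames (≈ 453.1469); B is ahead of A.

64800/143 frames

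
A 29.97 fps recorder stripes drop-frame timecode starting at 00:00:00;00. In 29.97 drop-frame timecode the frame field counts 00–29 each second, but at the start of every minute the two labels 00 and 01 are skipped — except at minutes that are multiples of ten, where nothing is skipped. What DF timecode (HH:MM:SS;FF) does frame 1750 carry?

Each 10-minute DF block holds 10 × 60 × 30 − 9 × 2 = 17982 frames. 1750 ÷ 17982 → 0 full blocks, remainder 1750.
Within the partial block the first minute is 1800 frames and each further minute 1798, so 0 further minute boundaries passed. Total skipped labels = 18 × 0 + 2 × 0 = 0.
Non-drop label index = 1750 + 0 = 1750; at 30 labels/s that is 00:00:58:10, i.e. DF 00:00:58;10.

00:00:58;10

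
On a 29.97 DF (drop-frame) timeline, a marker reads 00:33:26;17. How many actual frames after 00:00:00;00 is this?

60137

As if non-drop at 30 labels/s: (0 × 3600 + 33 × 60 + 26) × 30 + 17 = 60197.
Minute boundaries passed: 33; those not divisible by 10: 33 − 3 = 30; dropped labels = 2 × 30 = 60.
Actual frame index = 60197 − 60 = 60137.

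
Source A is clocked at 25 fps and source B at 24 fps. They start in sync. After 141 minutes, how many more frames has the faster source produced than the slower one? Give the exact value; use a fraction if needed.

8460 frames

141 min = 8460 s.
A emits 25 × 8460 = 211500 frames; B emits 24 × 8460 = 203040.
Difference = 8460 frames; B is behind A.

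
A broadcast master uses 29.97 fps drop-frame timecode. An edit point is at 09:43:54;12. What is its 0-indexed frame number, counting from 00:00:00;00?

As if non-drop at 30 labels/s: (9 × 3600 + 43 × 60 + 54) × 30 + 12 = 1051032.
Minute boundaries passed: 583; those not divisible by 10: 583 − 58 = 525; dropped labels = 2 × 525 = 1050.
Actual frame index = 1051032 − 1050 = 1049982.

1049982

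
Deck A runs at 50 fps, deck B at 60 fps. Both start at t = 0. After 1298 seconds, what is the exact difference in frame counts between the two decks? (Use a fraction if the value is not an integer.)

A emits 50 × 1298 = 64900 frames; B emits 60 × 1298 = 77880.
Difference = 12980 frames; B is ahead of A.

12980 frames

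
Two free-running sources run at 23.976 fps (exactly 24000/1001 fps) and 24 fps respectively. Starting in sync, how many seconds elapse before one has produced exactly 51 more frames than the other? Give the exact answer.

2127.125 seconds

The gap grows by |24 − 24000/1001| = 24/1001 frames per second.
Time for a 51-frame gap: 51 ÷ (24/1001) = 2127.125 s.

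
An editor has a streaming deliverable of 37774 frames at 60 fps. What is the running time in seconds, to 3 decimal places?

Running time = 37774 × 1/60 = 18887/30 s ≈ 629.567 s.

629.567 seconds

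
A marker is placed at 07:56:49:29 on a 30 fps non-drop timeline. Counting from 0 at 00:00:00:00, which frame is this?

858299

Total seconds to the label: (7 × 3600 + 56 × 60 + 49) = 28609.
Frame index = 28609 × 30 + 29 = 858299.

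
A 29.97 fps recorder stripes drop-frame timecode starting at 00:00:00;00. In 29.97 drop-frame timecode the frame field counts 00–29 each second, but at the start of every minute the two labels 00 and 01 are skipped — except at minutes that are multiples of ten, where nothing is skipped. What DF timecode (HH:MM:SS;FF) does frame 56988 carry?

Each 10-minute DF block holds 10 × 60 × 30 − 9 × 2 = 17982 frames. 56988 ÷ 17982 → 3 full blocks, remainder 3042.
Within the partial block the first minute is 1800 frames and each further minute 1798, so 1 further minute boundary passed. Total skipped labels = 18 × 3 + 2 × 1 = 56.
Non-drop label index = 56988 + 56 = 57044; at 30 labels/s that is 00:31:41:14, i.e. DF 00:31:41;14.

00:31:41;14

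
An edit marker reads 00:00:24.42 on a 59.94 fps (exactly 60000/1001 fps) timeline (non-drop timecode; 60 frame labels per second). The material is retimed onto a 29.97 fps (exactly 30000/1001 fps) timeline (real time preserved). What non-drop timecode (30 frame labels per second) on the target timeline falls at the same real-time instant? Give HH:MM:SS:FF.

00:00:24:21

Source frame index: (0×3600 + 0×60 + 24) × 60 + 42 = 1482.
Real time: 1482 / (60000/1001) = 247247/10000 s.
Target frame: (247247/10000) × (30000/1001) = 741.
At 30 labels/s: frame 741 → 00:00:24:21.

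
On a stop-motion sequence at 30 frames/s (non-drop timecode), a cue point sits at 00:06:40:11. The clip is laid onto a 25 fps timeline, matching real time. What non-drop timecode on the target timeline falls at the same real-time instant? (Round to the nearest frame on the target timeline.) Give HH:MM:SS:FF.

Source frame index: (0×3600 + 6×60 + 40) × 30 + 11 = 12011.
Real time: 12011 / (30) = 12011/30 s.
Target frame: (12011/30) × (25) = 60055/6 ≈ 10009.167 → 10009.
At 25 labels/s: frame 10009 → 00:06:40:09.

00:06:40:09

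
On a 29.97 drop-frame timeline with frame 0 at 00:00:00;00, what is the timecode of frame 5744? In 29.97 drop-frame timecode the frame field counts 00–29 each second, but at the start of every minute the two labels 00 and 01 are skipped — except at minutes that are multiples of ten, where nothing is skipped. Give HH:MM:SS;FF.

00:03:11;20

Ten DF minutes hold 17982 frames, so frame 5744 lies in block 0 (frames 0–17981) with 5744 frames into that block.
The block's first minute is 1800 frames and the rest 1798 each; 5744 frames reaches minute 3, so 0 × 18 + 3 × 2 = 6 labels have been skipped so far.
Adding those back, label number 5744 + 6 = 5750 at 30 labels/s is 191 s + 20 f = 0 h 3 min 11 s frame 20, i.e. 00:03:11;20.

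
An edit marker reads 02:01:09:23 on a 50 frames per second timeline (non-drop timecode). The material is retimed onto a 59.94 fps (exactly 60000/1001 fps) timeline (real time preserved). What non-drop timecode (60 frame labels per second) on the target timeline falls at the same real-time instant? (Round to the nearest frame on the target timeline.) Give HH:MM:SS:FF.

Source frame index: (2×3600 + 1×60 + 9) × 50 + 23 = 363473.
Real time: 363473 / (50) = 363473/50 s.
Target frame: (363473/50) × (60000/1001) = 39651600/91 ≈ 435731.868 → 435732.
At 60 labels/s: frame 435732 → 02:01:02:12.

02:01:02:12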